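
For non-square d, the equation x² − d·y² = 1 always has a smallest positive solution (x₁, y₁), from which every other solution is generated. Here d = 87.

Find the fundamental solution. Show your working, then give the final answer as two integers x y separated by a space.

28 3

√87 = [9; 3,18, …], period ℓ=2 (even) → k=1
i=0: a=9 ⇒ p=9, q=1
i=1: a=3 ⇒ p=28, q=3
fundamental: x₁=28, y₁=3  (since 784 − 87·9 = 1)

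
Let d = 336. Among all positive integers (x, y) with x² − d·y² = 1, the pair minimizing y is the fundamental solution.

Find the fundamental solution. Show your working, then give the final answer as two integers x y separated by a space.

55 3

√336 = [18; 3,36, …], period ℓ=2 (even) → k=1
step 0: (18, 1)  from 18·(1,0) + (0,1)
step 1: (55, 3)  from 3·(18,1) + (1,0)
→ (55, 3).  Check: 55²=3025, 336·3²=3024, difference 1.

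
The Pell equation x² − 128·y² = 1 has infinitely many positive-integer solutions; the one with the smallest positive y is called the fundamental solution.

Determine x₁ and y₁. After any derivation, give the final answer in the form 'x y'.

d=128: √d = [11; 3,5,3,22] (ℓ=4, even), read p_3/q_3
k=0  a_k=11  p_k/q_k = 11/1
k=1  a_k=3  p_k/q_k = 34/3
k=2  a_k=5  p_k/q_k = 181/16
k=3  a_k=3  p_k/q_k = 577/51
fundamental: x₁=577, y₁=51  (since 332929 − 128·2601 = 1)

577 51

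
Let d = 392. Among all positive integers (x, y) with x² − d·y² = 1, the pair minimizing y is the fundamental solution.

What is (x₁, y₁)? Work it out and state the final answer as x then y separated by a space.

√392 = [19; 1,3,1,38, …], period ℓ=4 (even) → k=3
a_0=19:  p_0=19·1+0=19,  q_0=19·0+1=1
a_1=1:  p_1=1·19+1=20,  q_1=1·1+0=1
a_2=3:  p_2=3·20+19=79,  q_2=3·1+1=4
a_3=1:  p_3=1·79+20=99,  q_3=1·4+1=5
→ (99, 5).  Check: 99²=9801, 392·5²=9800, difference 1.

99 5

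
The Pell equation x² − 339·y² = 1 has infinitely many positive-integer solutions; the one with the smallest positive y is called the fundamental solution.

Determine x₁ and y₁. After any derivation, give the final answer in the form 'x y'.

97970 5321

√339 = [18; 2,2,2,1,17,1,2,2,2,36, …], period ℓ=10 (even) → k=9
k=0  a_k=18  p_k/q_k = 18/1
k=1  a_k=2  p_k/q_k = 37/2
…
k=5  a_k=17  p_k/q_k = 5542/301
k=6  a_k=1  p_k/q_k = 5855/318
k=7  a_k=2  p_k/q_k = 17252/937
k=8  a_k=2  p_k/q_k = 40359/2192
k=9  a_k=2  p_k/q_k = 97970/5321
(x₁, y₁) = (97970, 5321);  97970² − 339·5321² = 1 ✓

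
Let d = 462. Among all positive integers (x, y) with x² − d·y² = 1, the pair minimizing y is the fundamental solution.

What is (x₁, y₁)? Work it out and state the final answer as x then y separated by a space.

√462 → a₀=21, period (2,42); ℓ=2 even so k=1
step 0: (21, 1)  from 21·(1,0) + (0,1)
step 1: (43, 2)  from 2·(21,1) + (1,0)
(x₁, y₁) = (43, 2);  43² − 462·2² = 1 ✓

43 2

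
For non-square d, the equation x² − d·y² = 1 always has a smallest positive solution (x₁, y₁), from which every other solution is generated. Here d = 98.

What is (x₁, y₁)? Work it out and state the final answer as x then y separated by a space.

99 10

d=98: √d = [9; 1,8,1,18] (ℓ=4, even), read p_3/q_3
step 0: (9, 1)  from 9·(1,0) + (0,1)
…
step 2: (89, 9)  from 8·(10,1) + (9,1)
step 3: (99, 10)  from 1·(89,9) + (10,1)
→ (99, 10).  Check: 99²=9801, 98·10²=9800, difference 1.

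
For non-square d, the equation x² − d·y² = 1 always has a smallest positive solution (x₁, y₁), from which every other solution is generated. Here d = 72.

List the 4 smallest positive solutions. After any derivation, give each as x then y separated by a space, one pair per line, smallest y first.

d=72: √d = [8; 2,16] (ℓ=2, even), read p_1/q_1
i=0: a=8 ⇒ p=8, q=1
i=1: a=2 ⇒ p=17, q=2
(x₁, y₁) = (17, 2);  17² − 72·2² = 1 ✓
(17+2√72)^2 = 577 + 68√72
(17+2√72)^3 = 19601 + 2310√72
(17+2√72)^4 = 665857 + 78472√72

17 2
577 68
19601 2310
665857 78472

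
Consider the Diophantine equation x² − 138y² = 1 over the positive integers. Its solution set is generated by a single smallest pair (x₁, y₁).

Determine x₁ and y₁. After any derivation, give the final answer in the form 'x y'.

47 4

d=138: √d = [11; 1,2,1,22] (ℓ=4, even), read p_3/q_3
step 0: (11, 1)  from 11·(1,0) + (0,1)
…
step 2: (35, 3)  from 2·(12,1) + (11,1)
step 3: (47, 4)  from 1·(35,3) + (12,1)
fundamental: x₁=47, y₁=4  (since 2209 − 138·16 = 1)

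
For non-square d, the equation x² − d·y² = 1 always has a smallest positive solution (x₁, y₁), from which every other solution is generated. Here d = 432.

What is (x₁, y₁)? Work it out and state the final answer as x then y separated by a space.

1351 65

d=432: √d = [20; 1,3,1,1,1,3,1,40] (ℓ=8, even), read p_7/q_7
step 0: (20, 1)  from 20·(1,0) + (0,1)
step 1: (21, 1)  from 1·(20,1) + (1,0)
…
step 3: (104, 5)  from 1·(83,4) + (21,1)
…
step 6: (1060, 51)  from 3·(291,14) + (187,9)
step 7: (1351, 65)  from 1·(1060,51) + (291,14)
→ (1351, 65).  Check: 1351²=1825201, 432·65²=1825200, difference 1.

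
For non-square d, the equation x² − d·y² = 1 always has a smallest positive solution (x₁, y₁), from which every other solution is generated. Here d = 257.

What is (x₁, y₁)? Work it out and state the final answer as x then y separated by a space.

√257 = [16; 32, …], period ℓ=1 (odd) → k=1
i=0: a=16 ⇒ p=16, q=1
i=1: a=32 ⇒ p=513, q=32
fundamental: x₁=513, y₁=32  (since 263169 − 257·1024 = 1)

513 32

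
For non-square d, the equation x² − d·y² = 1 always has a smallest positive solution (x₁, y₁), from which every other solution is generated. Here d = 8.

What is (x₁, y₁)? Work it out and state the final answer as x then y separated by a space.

[2; 1,4] for √8; ℓ=2 ⇒ convergent index 1
k=0  a_k=2  p_k/q_k = 2/1
k=1  a_k=1  p_k/q_k = 3/1
(x₁, y₁) = (3, 1);  3² − 8·1² = 1 ✓

3 1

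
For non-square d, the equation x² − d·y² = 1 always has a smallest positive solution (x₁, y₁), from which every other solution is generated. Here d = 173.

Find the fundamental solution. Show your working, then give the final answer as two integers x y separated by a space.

[13; 6,1,1,6,26] for √173; ℓ=5 ⇒ convergent index 9
i=0: a=13 ⇒ p=13, q=1
i=1: a=6 ⇒ p=79, q=6
i=2: a=1 ⇒ p=92, q=7
…
i=4: a=6 ⇒ p=1118, q=85
i=5: a=26 ⇒ p=29239, q=2223
…
i=7: a=1 ⇒ p=205791, q=15646
i=8: a=1 ⇒ p=382343, q=29069
i=9: a=6 ⇒ p=2499849, q=190060
→ (2499849, 190060).  Check: 2499849²=6249245022801, 173·190060²=6249245022800, difference 1.

2499849 190060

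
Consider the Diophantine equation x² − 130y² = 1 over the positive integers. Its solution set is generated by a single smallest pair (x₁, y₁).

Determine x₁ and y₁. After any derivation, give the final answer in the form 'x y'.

d=130: √d = [11; 2,2,22] (ℓ=3, odd), read p_5/q_5
a_0=11:  p_0=11·1+0=11,  q_0=11·0+1=1
…
a_4=2:  p_4=2·1277+57=2611,  q_4=2·112+5=229
a_5=2:  p_5=2·2611+1277=6499,  q_5=2·229+112=570
(x₁, y₁) = (6499, 570);  6499² − 130·570² = 1 ✓

6499 570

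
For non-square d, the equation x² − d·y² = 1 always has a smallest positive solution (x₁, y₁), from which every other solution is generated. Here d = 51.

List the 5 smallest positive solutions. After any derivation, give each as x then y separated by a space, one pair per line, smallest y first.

√51 = [7; 7,14, …], period ℓ=2 (even) → k=1
step 0: (7, 1)  from 7·(1,0) + (0,1)
step 1: (50, 7)  from 7·(7,1) + (1,0)
→ (50, 7).  Check: 50²=2500, 51·7²=2499, difference 1.
n=2: (50,7)∘(50,7) = (50·50+51·7·7, 50·7+7·50) = (4999,700)
n=3: (4999,700)∘(50,7) = (50·4999+51·7·700, 50·700+7·4999) = (499850,69993)
n=4: (499850,69993)∘(50,7) = (50·499850+51·7·69993, 50·69993+7·499850) = (49980001,6998600)
n=5: (49980001,6998600)∘(50,7) = (50·49980001+51·7·6998600, 50·6998600+7·49980001) = (4997500250,699790007)

50 7
4999 700
499850 69993
49980001 6998600
4997500250 699790007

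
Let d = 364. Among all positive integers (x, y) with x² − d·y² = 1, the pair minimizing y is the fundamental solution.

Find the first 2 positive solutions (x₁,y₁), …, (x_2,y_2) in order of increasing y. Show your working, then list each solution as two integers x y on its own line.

4954951 259710
49103078824801 2573700648420

√364 = [19; 12,1,2,3,1,8,1,3,2,1,12,38, …], period ℓ=12 (even) → k=11
step 0: (19, 1)  from 19·(1,0) + (0,1)
step 1: (229, 12)  from 12·(19,1) + (1,0)
…
step 4: (2423, 127)  from 3·(725,38) + (248,13)
step 5: (3148, 165)  from 1·(2423,127) + (725,38)
step 6: (27607, 1447)  from 8·(3148,165) + (2423,127)
…
step 8: (119872, 6283)  from 3·(30755,1612) + (27607,1447)
…
step 10: (390371, 20461)  from 1·(270499,14178) + (119872,6283)
step 11: (4954951, 259710)  from 12·(390371,20461) + (270499,14178)
(x₁, y₁) = (4954951, 259710);  4954951² − 364·259710² = 1 ✓
n=2: (4954951,259710)∘(4954951,259710) = (4954951·4954951+364·259710·259710, 4954951·259710+259710·4954951) = (49103078824801,2573700648420)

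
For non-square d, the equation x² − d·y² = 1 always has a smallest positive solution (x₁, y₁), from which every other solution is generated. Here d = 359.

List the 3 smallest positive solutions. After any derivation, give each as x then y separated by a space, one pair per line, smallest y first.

360 19
259199 13680
186622920 9849581

[18; 1,17,1,36] for √359; ℓ=4 ⇒ convergent index 3
i=0: a=18 ⇒ p=18, q=1
i=1: a=1 ⇒ p=19, q=1
i=2: a=17 ⇒ p=341, q=18
i=3: a=1 ⇒ p=360, q=19
→ (360, 19).  Check: 360²=129600, 359·19²=129599, difference 1.
n=2: (360,19)∘(360,19) = (360·360+359·19·19, 360·19+19·360) = (259199,13680)
n=3: (259199,13680)∘(360,19) = (360·259199+359·19·13680, 360·13680+19·259199) = (186622920,9849581)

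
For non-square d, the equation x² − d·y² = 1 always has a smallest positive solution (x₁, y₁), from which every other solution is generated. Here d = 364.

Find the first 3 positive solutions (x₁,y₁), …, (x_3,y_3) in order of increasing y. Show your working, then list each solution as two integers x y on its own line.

√364 = [19; 12,1,2,3,1,8,1,3,2,1,12,38, …], period ℓ=12 (even) → k=11
step 0: (19, 1)  from 19·(1,0) + (0,1)
…
step 2: (248, 13)  from 1·(229,12) + (19,1)
…
step 4: (2423, 127)  from 3·(725,38) + (248,13)
step 5: (3148, 165)  from 1·(2423,127) + (725,38)
…
step 9: (270499, 14178)  from 2·(119872,6283) + (30755,1612)
step 10: (390371, 20461)  from 1·(270499,14178) + (119872,6283)
step 11: (4954951, 259710)  from 12·(390371,20461) + (270499,14178)
(x₁, y₁) = (4954951, 259710);  4954951² − 364·259710² = 1 ✓
n=2: (4954951,259710)∘(4954951,259710) = (4954951·4954951+364·259710·259710, 4954951·259710+259710·4954951) = (49103078824801,2573700648420)
n=3: (49103078824801,2573700648420)∘(4954951,259710) = (4954951·49103078824801+364·259710·2573700648420, 4954951·2573700648420+259710·49103078824801) = (486606699052048124551,25505121203178395130)

4954951 259710
49103078824801 2573700648420
486606699052048124551 25505121203178395130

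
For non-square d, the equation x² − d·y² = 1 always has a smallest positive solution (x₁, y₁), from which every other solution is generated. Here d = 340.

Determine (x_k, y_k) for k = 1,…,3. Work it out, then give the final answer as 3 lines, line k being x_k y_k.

285769 15498
163327842721 8857695924
93348068572789129 5062509812995614

d=340: √d = [18; 2,3,1,1,1,…,3,2,36] (ℓ=14, even), read p_13/q_13
step 0: (18, 1)  from 18·(1,0) + (0,1)
…
step 2: (129, 7)  from 3·(37,2) + (18,1)
…
step 4: (295, 16)  from 1·(166,9) + (129,7)
step 5: (461, 25)  from 1·(295,16) + (166,9)
step 6: (756, 41)  from 1·(461,25) + (295,16)
…
step 11: (34813, 1888)  from 1·(21039,1141) + (13774,747)
step 12: (125478, 6805)  from 3·(34813,1888) + (21039,1141)
step 13: (285769, 15498)  from 2·(125478,6805) + (34813,1888)
fundamental: x₁=285769, y₁=15498  (since 81663921361 − 340·240188004 = 1)
n=2: (285769,15498)∘(285769,15498) = (285769·285769+340·15498·15498, 285769·15498+15498·285769) = (163327842721,8857695924)
n=3: (163327842721,8857695924)∘(285769,15498) = (285769·163327842721+340·15498·8857695924, 285769·8857695924+15498·163327842721) = (93348068572789129,5062509812995614)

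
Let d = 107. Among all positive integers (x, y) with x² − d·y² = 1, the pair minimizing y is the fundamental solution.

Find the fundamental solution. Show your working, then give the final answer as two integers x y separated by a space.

√107 = [10; 2,1,9,1,2,20, …], period ℓ=6 (even) → k=5
k=0  a_k=10  p_k/q_k = 10/1
…
k=2  a_k=1  p_k/q_k = 31/3
k=3  a_k=9  p_k/q_k = 300/29
k=4  a_k=1  p_k/q_k = 331/32
k=5  a_k=2  p_k/q_k = 962/93
fundamental: x₁=962, y₁=93  (since 925444 − 107·8649 = 1)

962 93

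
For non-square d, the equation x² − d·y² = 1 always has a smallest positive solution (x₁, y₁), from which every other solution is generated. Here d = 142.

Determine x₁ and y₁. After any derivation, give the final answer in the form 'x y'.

√142 = [11; 1,10,1,22, …], period ℓ=4 (even) → k=3
step 0: (11, 1)  from 11·(1,0) + (0,1)
step 1: (12, 1)  from 1·(11,1) + (1,0)
step 2: (131, 11)  from 10·(12,1) + (11,1)
step 3: (143, 12)  from 1·(131,11) + (12,1)
→ (143, 12).  Check: 143²=20449, 142·12²=20448, difference 1.

143 12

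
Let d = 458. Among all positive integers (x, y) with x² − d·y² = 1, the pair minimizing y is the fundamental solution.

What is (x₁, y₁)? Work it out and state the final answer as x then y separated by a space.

22899 1070

√458 → a₀=21, period (2,2,42); ℓ=3 odd so k=5
k=0  a_k=21  p_k/q_k = 21/1
k=1  a_k=2  p_k/q_k = 43/2
…
k=4  a_k=2  p_k/q_k = 9181/429
k=5  a_k=2  p_k/q_k = 22899/1070
fundamental: x₁=22899, y₁=1070  (since 524364201 − 458·1144900 = 1)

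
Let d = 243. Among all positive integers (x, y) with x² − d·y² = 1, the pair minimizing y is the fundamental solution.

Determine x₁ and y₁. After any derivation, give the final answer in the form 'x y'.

√243 = [15; 1,1,2,3,15,3,2,1,1,30, …], period ℓ=10 (even) → k=9
k=0  a_k=15  p_k/q_k = 15/1
k=1  a_k=1  p_k/q_k = 16/1
…
k=4  a_k=3  p_k/q_k = 265/17
k=5  a_k=15  p_k/q_k = 4053/260
k=6  a_k=3  p_k/q_k = 12424/797
k=7  a_k=2  p_k/q_k = 28901/1854
k=8  a_k=1  p_k/q_k = 41325/2651
k=9  a_k=1  p_k/q_k = 70226/4505
→ (70226, 4505).  Check: 70226²=4931691076, 243·4505²=4931691075, difference 1.

70226 4505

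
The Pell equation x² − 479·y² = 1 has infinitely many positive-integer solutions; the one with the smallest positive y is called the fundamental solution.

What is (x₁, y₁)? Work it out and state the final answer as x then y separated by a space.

√479 = [21; 1,7,1,3,2,21,2,3,1,7,1,42, …], period ℓ=12 (even) → k=11
i=0: a=21 ⇒ p=21, q=1
…
i=2: a=7 ⇒ p=175, q=8
i=3: a=1 ⇒ p=197, q=9
i=4: a=3 ⇒ p=766, q=35
i=5: a=2 ⇒ p=1729, q=79
i=6: a=21 ⇒ p=37075, q=1694
i=7: a=2 ⇒ p=75879, q=3467
i=8: a=3 ⇒ p=264712, q=12095
i=9: a=1 ⇒ p=340591, q=15562
i=10: a=7 ⇒ p=2648849, q=121029
i=11: a=1 ⇒ p=2989440, q=136591
→ (2989440, 136591).  Check: 2989440²=8936751513600, 479·136591²=8936751513599, difference 1.

2989440 136591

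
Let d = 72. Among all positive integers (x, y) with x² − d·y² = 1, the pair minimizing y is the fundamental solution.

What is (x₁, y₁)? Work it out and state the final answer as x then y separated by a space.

17 2

√72 = [8; 2,16, …], period ℓ=2 (even) → k=1
k=0  a_k=8  p_k/q_k = 8/1
k=1  a_k=2  p_k/q_k = 17/2
(x₁, y₁) = (17, 2);  17² − 72·2² = 1 ✓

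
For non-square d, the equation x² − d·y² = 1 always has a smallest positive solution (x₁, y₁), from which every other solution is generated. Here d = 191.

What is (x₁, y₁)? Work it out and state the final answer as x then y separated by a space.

8994000 650783

√191 → a₀=13, period (1,4,1,1,3,…,4,1,26); ℓ=16 even so k=15
k=0  a_k=13  p_k/q_k = 13/1
…
k=2  a_k=4  p_k/q_k = 69/5
k=3  a_k=1  p_k/q_k = 83/6
…
k=5  a_k=3  p_k/q_k = 539/39
…
k=7  a_k=2  p_k/q_k = 2999/217
k=8  a_k=13  p_k/q_k = 40217/2910
k=9  a_k=2  p_k/q_k = 83433/6037
k=10  a_k=2  p_k/q_k = 207083/14984
k=11  a_k=3  p_k/q_k = 704682/50989
k=12  a_k=1  p_k/q_k = 911765/65973
…
k=14  a_k=4  p_k/q_k = 7377553/533821
k=15  a_k=1  p_k/q_k = 8994000/650783
→ (8994000, 650783).  Check: 8994000²=80892036000000, 191·650783²=80892035999999, difference 1.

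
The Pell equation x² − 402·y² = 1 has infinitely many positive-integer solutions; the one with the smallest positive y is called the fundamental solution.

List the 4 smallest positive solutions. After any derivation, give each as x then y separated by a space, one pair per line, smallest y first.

401 20
321601 16040
257923601 12864060
206854406401 10316960080

[20; 20,40] for √402; ℓ=2 ⇒ convergent index 1
a_0=20:  p_0=20·1+0=20,  q_0=20·0+1=1
a_1=20:  p_1=20·20+1=401,  q_1=20·1+0=20
→ (401, 20).  Check: 401²=160801, 402·20²=160800, difference 1.
k=2:  x_2 = 401·401+402·20·20 = 321601,  y_2 = 401·20+20·401 = 16040
k=3:  x_3 = 401·321601+402·20·16040 = 257923601,  y_3 = 401·16040+20·321601 = 12864060
k=4:  x_4 = 401·257923601+402·20·12864060 = 206854406401,  y_4 = 401·12864060+20·257923601 = 10316960080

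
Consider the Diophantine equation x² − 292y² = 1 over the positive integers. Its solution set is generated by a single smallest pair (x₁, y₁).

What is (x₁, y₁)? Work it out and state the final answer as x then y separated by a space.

[17; 11,2,1,3,8,3,1,2,11,34] for √292; ℓ=10 ⇒ convergent index 9
k=0  a_k=17  p_k/q_k = 17/1
…
k=2  a_k=2  p_k/q_k = 393/23
…
k=4  a_k=3  p_k/q_k = 2136/125
…
k=7  a_k=1  p_k/q_k = 72812/4261
k=8  a_k=2  p_k/q_k = 200767/11749
k=9  a_k=11  p_k/q_k = 2281249/133500
→ (2281249, 133500).  Check: 2281249²=5204097000001, 292·133500²=5204097000000, difference 1.

2281249 133500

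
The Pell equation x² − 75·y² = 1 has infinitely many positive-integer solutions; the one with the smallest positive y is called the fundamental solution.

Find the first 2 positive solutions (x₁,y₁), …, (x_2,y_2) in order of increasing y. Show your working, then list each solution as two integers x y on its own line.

√75 → a₀=8, period (1,1,1,16); ℓ=4 even so k=3
k=0  a_k=8  p_k/q_k = 8/1
k=1  a_k=1  p_k/q_k = 9/1
k=2  a_k=1  p_k/q_k = 17/2
k=3  a_k=1  p_k/q_k = 26/3
(x₁, y₁) = (26, 3);  26² − 75·3² = 1 ✓
k=2:  x_2 = 26·26+75·3·3 = 1351,  y_2 = 26·3+3·26 = 156

26 3
1351 156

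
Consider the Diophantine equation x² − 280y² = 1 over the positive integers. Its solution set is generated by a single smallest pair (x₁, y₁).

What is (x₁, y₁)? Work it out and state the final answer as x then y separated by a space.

√280 = [16; 1,2,1,2,1,32, …], period ℓ=6 (even) → k=5
i=0: a=16 ⇒ p=16, q=1
i=1: a=1 ⇒ p=17, q=1
…
i=4: a=2 ⇒ p=184, q=11
i=5: a=1 ⇒ p=251, q=15
fundamental: x₁=251, y₁=15  (since 63001 − 280·225 = 1)

251 15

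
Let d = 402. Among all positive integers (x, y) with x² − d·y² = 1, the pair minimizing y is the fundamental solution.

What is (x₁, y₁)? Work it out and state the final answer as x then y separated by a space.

401 20

[20; 20,40] for √402; ℓ=2 ⇒ convergent index 1
k=0  a_k=20  p_k/q_k = 20/1
k=1  a_k=20  p_k/q_k = 401/20
(x₁, y₁) = (401, 20);  401² − 402·20² = 1 ✓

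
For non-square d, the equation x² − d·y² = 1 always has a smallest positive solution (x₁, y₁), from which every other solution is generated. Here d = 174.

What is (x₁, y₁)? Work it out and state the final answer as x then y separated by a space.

√174 = [13; 5,4,5,26, …], period ℓ=4 (even) → k=3
step 0: (13, 1)  from 13·(1,0) + (0,1)
step 1: (66, 5)  from 5·(13,1) + (1,0)
step 2: (277, 21)  from 4·(66,5) + (13,1)
step 3: (1451, 110)  from 5·(277,21) + (66,5)
→ (1451, 110).  Check: 1451²=2105401, 174·110²=2105400, difference 1.

1451 110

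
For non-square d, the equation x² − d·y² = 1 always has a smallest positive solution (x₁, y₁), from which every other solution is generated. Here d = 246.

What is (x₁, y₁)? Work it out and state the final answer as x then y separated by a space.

88805 5662

√246 → a₀=15, period (1,2,5,1,14,1,5,2,1,30); ℓ=10 even so k=9
k=0  a_k=15  p_k/q_k = 15/1
…
k=2  a_k=2  p_k/q_k = 47/3
…
k=5  a_k=14  p_k/q_k = 4423/282
…
k=8  a_k=2  p_k/q_k = 60777/3875
k=9  a_k=1  p_k/q_k = 88805/5662
→ (88805, 5662).  Check: 88805²=7886328025, 246·5662²=7886328024, difference 1.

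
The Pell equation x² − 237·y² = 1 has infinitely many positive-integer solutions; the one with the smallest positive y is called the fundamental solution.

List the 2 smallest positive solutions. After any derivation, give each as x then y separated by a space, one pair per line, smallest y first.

[15; 2,1,1,7,10,7,1,1,2,30] for √237; ℓ=10 ⇒ convergent index 9
a_0=15:  p_0=15·1+0=15,  q_0=15·0+1=1
a_1=2:  p_1=2·15+1=31,  q_1=2·1+0=2
a_2=1:  p_2=1·31+15=46,  q_2=1·2+1=3
a_3=1:  p_3=1·46+31=77,  q_3=1·3+2=5
a_4=7:  p_4=7·77+46=585,  q_4=7·5+3=38
…
a_8=1:  p_8=1·48001+42074=90075,  q_8=1·3118+2733=5851
a_9=2:  p_9=2·90075+48001=228151,  q_9=2·5851+3118=14820
fundamental: x₁=228151, y₁=14820  (since 52052878801 − 237·219632400 = 1)
n=2: (228151,14820)∘(228151,14820) = (228151·228151+237·14820·14820, 228151·14820+14820·228151) = (104105757601,6762395640)

228151 14820
104105757601 6762395640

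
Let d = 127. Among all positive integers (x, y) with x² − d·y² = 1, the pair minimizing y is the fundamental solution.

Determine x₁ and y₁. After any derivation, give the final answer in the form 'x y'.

√127 = [11; 3,1,2,2,7,11,7,2,2,1,3,22, …], period ℓ=12 (even) → k=11
i=0: a=11 ⇒ p=11, q=1
…
i=2: a=1 ⇒ p=45, q=4
…
i=5: a=7 ⇒ p=2175, q=193
…
i=10: a=1 ⇒ p=1274561, q=113099
i=11: a=3 ⇒ p=4730624, q=419775
fundamental: x₁=4730624, y₁=419775  (since 22378803429376 − 127·176211050625 = 1)

4730624 419775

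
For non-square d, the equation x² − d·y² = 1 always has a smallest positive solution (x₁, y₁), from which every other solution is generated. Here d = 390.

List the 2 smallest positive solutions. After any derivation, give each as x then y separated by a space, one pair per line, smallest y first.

79 4
12481 632

d=390: √d = [19; 1,2,1,38] (ℓ=4, even), read p_3/q_3
k=0  a_k=19  p_k/q_k = 19/1
k=1  a_k=1  p_k/q_k = 20/1
k=2  a_k=2  p_k/q_k = 59/3
k=3  a_k=1  p_k/q_k = 79/4
fundamental: x₁=79, y₁=4  (since 6241 − 390·16 = 1)
n=2: (79,4)∘(79,4) = (79·79+390·4·4, 79·4+4·79) = (12481,632)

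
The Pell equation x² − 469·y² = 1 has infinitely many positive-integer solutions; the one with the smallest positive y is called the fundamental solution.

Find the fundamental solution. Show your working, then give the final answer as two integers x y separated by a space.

137215 6336

√469 = [21; 1,1,1,10,6,10,1,1,1,42, …], period ℓ=10 (even) → k=9
k=0  a_k=21  p_k/q_k = 21/1
k=1  a_k=1  p_k/q_k = 22/1
…
k=4  a_k=10  p_k/q_k = 693/32
k=5  a_k=6  p_k/q_k = 4223/195
k=6  a_k=10  p_k/q_k = 42923/1982
k=7  a_k=1  p_k/q_k = 47146/2177
k=8  a_k=1  p_k/q_k = 90069/4159
k=9  a_k=1  p_k/q_k = 137215/6336
fundamental: x₁=137215, y₁=6336  (since 18827956225 − 469·40144896 = 1)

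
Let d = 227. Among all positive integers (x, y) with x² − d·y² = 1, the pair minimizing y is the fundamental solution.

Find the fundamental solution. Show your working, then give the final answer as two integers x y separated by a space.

d=227: √d = [15; 15,30] (ℓ=2, even), read p_1/q_1
a_0=15:  p_0=15·1+0=15,  q_0=15·0+1=1
a_1=15:  p_1=15·15+1=226,  q_1=15·1+0=15
fundamental: x₁=226, y₁=15  (since 51076 − 227·225 = 1)

226 15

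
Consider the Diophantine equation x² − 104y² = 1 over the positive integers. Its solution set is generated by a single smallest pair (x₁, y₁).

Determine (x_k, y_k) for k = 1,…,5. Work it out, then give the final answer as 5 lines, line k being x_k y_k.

51 5
5201 510
530451 52015
54100801 5305020
5517751251 541060025

d=104: √d = [10; 5,20] (ℓ=2, even), read p_1/q_1
a_0=10:  p_0=10·1+0=10,  q_0=10·0+1=1
a_1=5:  p_1=5·10+1=51,  q_1=5·1+0=5
fundamental: x₁=51, y₁=5  (since 2601 − 104·25 = 1)
(51+5√104)^2 = 5201 + 510√104
(51+5√104)^3 = 530451 + 52015√104
(51+5√104)^4 = 54100801 + 5305020√104
(51+5√104)^5 = 5517751251 + 541060025√104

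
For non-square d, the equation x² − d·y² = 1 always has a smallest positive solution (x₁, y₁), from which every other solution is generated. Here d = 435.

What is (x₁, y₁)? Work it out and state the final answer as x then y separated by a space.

[20; 1,5,1,40] for √435; ℓ=4 ⇒ convergent index 3
i=0: a=20 ⇒ p=20, q=1
…
i=2: a=5 ⇒ p=125, q=6
i=3: a=1 ⇒ p=146, q=7
fundamental: x₁=146, y₁=7  (since 21316 − 435·49 = 1)

146 7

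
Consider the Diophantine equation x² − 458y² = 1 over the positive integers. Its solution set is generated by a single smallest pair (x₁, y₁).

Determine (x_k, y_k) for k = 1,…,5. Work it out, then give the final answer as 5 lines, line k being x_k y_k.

√458 = [21; 2,2,42, …], period ℓ=3 (odd) → k=5
a_0=21:  p_0=21·1+0=21,  q_0=21·0+1=1
a_1=2:  p_1=2·21+1=43,  q_1=2·1+0=2
a_2=2:  p_2=2·43+21=107,  q_2=2·2+1=5
a_3=42:  p_3=42·107+43=4537,  q_3=42·5+2=212
a_4=2:  p_4=2·4537+107=9181,  q_4=2·212+5=429
a_5=2:  p_5=2·9181+4537=22899,  q_5=2·429+212=1070
fundamental: x₁=22899, y₁=1070  (since 524364201 − 458·1144900 = 1)
n=2: (22899,1070)∘(22899,1070) = (22899·22899+458·1070·1070, 22899·1070+1070·22899) = (1048728401,49003860)
n=3: (1048728401,49003860)∘(22899,1070) = (22899·1048728401+458·1070·49003860, 22899·49003860+1070·1048728401) = (48029663286099,2244278779210)
n=4: (48029663286099,2244278779210)∘(22899,1070) = (22899·48029663286099+458·1070·2244278779210, 22899·2244278779210+1070·48029663286099) = (2199662518128033601,102783479481255720)
n=5: (2199662518128033601,102783479481255720)∘(22899,1070) = (22899·2199662518128033601+458·1070·102783479481255720, 22899·102783479481255720+1070·2199662518128033601) = (100740143957198019572499,4707277791038270685350)

22899 1070
1048728401 49003860
48029663286099 2244278779210
2199662518128033601 102783479481255720
100740143957198019572499 4707277791038270685350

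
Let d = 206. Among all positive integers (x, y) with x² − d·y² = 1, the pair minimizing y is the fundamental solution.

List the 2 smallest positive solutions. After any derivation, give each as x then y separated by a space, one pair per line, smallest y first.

59535 4148
7088832449 493902360

d=206: √d = [14; 2,1,5,14,5,1,2,28] (ℓ=8, even), read p_7/q_7
k=0  a_k=14  p_k/q_k = 14/1
…
k=3  a_k=5  p_k/q_k = 244/17
…
k=6  a_k=1  p_k/q_k = 20998/1463
k=7  a_k=2  p_k/q_k = 59535/4148
fundamental: x₁=59535, y₁=4148  (since 3544416225 − 206·17205904 = 1)
(x_2, y_2) = (59535·59535 + 206·4148·4148, 59535·4148 + 4148·59535) = (7088832449, 493902360)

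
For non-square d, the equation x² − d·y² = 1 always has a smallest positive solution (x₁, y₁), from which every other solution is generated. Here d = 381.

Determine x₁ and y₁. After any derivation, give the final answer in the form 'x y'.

1015 52

√381 → a₀=19, period (1,1,12,1,1,38); ℓ=6 even so k=5
i=0: a=19 ⇒ p=19, q=1
…
i=2: a=1 ⇒ p=39, q=2
i=3: a=12 ⇒ p=488, q=25
i=4: a=1 ⇒ p=527, q=27
i=5: a=1 ⇒ p=1015, q=52
→ (1015, 52).  Check: 1015²=1030225, 381·52²=1030224, difference 1.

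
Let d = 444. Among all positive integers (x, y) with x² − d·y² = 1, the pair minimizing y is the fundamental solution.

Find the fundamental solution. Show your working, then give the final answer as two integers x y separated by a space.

√444 = [21; 14,42, …], period ℓ=2 (even) → k=1
a_0=21:  p_0=21·1+0=21,  q_0=21·0+1=1
a_1=14:  p_1=14·21+1=295,  q_1=14·1+0=14
→ (295, 14).  Check: 295²=87025, 444·14²=87024, difference 1.

295 14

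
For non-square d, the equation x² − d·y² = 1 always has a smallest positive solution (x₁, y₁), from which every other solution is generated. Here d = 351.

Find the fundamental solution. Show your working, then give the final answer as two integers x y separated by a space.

62425 3332

d=351: √d = [18; 1,2,1,3,2,2,2,3,1,2,1,36] (ℓ=12, even), read p_11/q_11
a_0=18:  p_0=18·1+0=18,  q_0=18·0+1=1
…
a_3=1:  p_3=1·56+19=75,  q_3=1·3+1=4
a_4=3:  p_4=3·75+56=281,  q_4=3·4+3=15
…
a_10=2:  p_10=2·16543+12796=45882,  q_10=2·883+683=2449
a_11=1:  p_11=1·45882+16543=62425,  q_11=1·2449+883=3332
(x₁, y₁) = (62425, 3332);  62425² − 351·3332² = 1 ✓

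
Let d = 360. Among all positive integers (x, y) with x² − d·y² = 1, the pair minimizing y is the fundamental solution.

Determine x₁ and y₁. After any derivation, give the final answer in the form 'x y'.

[18; 1,36] for √360; ℓ=2 ⇒ convergent index 1
a_0=18:  p_0=18·1+0=18,  q_0=18·0+1=1
a_1=1:  p_1=1·18+1=19,  q_1=1·1+0=1
fundamental: x₁=19, y₁=1  (since 361 − 360·1 = 1)

19 1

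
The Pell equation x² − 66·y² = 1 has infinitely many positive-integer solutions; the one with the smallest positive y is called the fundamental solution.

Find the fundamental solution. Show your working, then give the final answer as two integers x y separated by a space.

√66 = [8; 8,16, …], period ℓ=2 (even) → k=1
step 0: (8, 1)  from 8·(1,0) + (0,1)
step 1: (65, 8)  from 8·(8,1) + (1,0)
(x₁, y₁) = (65, 8);  65² − 66·8² = 1 ✓

65 8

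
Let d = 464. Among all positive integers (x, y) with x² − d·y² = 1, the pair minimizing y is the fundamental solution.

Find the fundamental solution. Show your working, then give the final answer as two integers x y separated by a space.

9801 455

d=464: √d = [21; 1,1,5,1,1,1,5,1,1,42] (ℓ=10, even), read p_9/q_9
a_0=21:  p_0=21·1+0=21,  q_0=21·0+1=1
…
a_3=5:  p_3=5·43+22=237,  q_3=5·2+1=11
a_4=1:  p_4=1·237+43=280,  q_4=1·11+2=13
…
a_6=1:  p_6=1·517+280=797,  q_6=1·24+13=37
a_7=5:  p_7=5·797+517=4502,  q_7=5·37+24=209
a_8=1:  p_8=1·4502+797=5299,  q_8=1·209+37=246
a_9=1:  p_9=1·5299+4502=9801,  q_9=1·246+209=455
(x₁, y₁) = (9801, 455);  9801² − 464·455² = 1 ✓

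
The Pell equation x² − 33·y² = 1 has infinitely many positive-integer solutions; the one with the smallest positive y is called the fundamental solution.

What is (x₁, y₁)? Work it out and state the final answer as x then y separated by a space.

d=33: √d = [5; 1,2,1,10] (ℓ=4, even), read p_3/q_3
i=0: a=5 ⇒ p=5, q=1
i=1: a=1 ⇒ p=6, q=1
i=2: a=2 ⇒ p=17, q=3
i=3: a=1 ⇒ p=23, q=4
→ (23, 4).  Check: 23²=529, 33·4²=528, difference 1.

23 4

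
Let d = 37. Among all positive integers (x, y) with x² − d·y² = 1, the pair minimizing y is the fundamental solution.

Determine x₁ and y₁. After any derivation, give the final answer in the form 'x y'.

[6; 12] for √37; ℓ=1 ⇒ convergent index 1
a_0=6:  p_0=6·1+0=6,  q_0=6·0+1=1
a_1=12:  p_1=12·6+1=73,  q_1=12·1+0=12
→ (73, 12).  Check: 73²=5329, 37·12²=5328, difference 1.

73 12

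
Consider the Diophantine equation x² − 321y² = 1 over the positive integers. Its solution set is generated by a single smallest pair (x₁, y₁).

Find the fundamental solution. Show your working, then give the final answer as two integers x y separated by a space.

[17; 1,10,1,34] for √321; ℓ=4 ⇒ convergent index 3
i=0: a=17 ⇒ p=17, q=1
…
i=2: a=10 ⇒ p=197, q=11
i=3: a=1 ⇒ p=215, q=12
(x₁, y₁) = (215, 12);  215² − 321·12² = 1 ✓

215 12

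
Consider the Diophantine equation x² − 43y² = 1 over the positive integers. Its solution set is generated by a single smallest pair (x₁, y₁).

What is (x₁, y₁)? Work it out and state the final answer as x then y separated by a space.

3482 531

d=43: √d = [6; 1,1,3,1,5,1,3,1,1,12] (ℓ=10, even), read p_9/q_9
i=0: a=6 ⇒ p=6, q=1
…
i=3: a=3 ⇒ p=46, q=7
…
i=8: a=1 ⇒ p=1941, q=296
i=9: a=1 ⇒ p=3482, q=531
(x₁, y₁) = (3482, 531);  3482² − 43·531² = 1 ✓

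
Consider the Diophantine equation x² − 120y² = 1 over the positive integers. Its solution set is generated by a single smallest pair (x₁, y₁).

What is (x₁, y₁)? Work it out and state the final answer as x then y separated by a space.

d=120: √d = [10; 1,20] (ℓ=2, even), read p_1/q_1
a_0=10:  p_0=10·1+0=10,  q_0=10·0+1=1
a_1=1:  p_1=1·10+1=11,  q_1=1·1+0=1
→ (11, 1).  Check: 11²=121, 120·1²=120, difference 1.

11 1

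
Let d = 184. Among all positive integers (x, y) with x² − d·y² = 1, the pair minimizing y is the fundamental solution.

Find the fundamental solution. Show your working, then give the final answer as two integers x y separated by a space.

24335 1794

√184 → a₀=13, period (1,1,3,2,1,2,1,2,3,1,1,26); ℓ=12 even so k=11
a_0=13:  p_0=13·1+0=13,  q_0=13·0+1=1
a_1=1:  p_1=1·13+1=14,  q_1=1·1+0=1
a_2=1:  p_2=1·14+13=27,  q_2=1·1+1=2
…
a_7=1:  p_7=1·841+312=1153,  q_7=1·62+23=85
a_8=2:  p_8=2·1153+841=3147,  q_8=2·85+62=232
a_9=3:  p_9=3·3147+1153=10594,  q_9=3·232+85=781
a_10=1:  p_10=1·10594+3147=13741,  q_10=1·781+232=1013
a_11=1:  p_11=1·13741+10594=24335,  q_11=1·1013+781=1794
fundamental: x₁=24335, y₁=1794  (since 592192225 − 184·3218436 = 1)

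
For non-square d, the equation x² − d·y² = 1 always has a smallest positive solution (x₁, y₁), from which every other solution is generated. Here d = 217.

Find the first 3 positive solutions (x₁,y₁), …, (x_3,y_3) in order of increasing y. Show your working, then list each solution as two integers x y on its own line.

[14; 1,2,1,2,1,…,2,1,28] for √217; ℓ=16 ⇒ convergent index 15
a_0=14:  p_0=14·1+0=14,  q_0=14·0+1=1
a_1=1:  p_1=1·14+1=15,  q_1=1·1+0=1
…
a_3=1:  p_3=1·44+15=59,  q_3=1·3+1=4
…
a_7=9:  p_7=9·383+221=3668,  q_7=9·26+15=249
…
a_9=9:  p_9=9·15055+3668=139163,  q_9=9·1022+249=9447
…
a_12=2:  p_12=2·293381+154218=740980,  q_12=2·19916+10469=50301
a_13=1:  p_13=1·740980+293381=1034361,  q_13=1·50301+19916=70217
a_14=2:  p_14=2·1034361+740980=2809702,  q_14=2·70217+50301=190735
a_15=1:  p_15=1·2809702+1034361=3844063,  q_15=1·190735+70217=260952
(x₁, y₁) = (3844063, 260952);  3844063² − 217·260952² = 1 ✓
(x_2, y_2) = (3844063·3844063 + 217·260952·260952, 3844063·260952 + 260952·3844063) = (29553640695937, 2006231855952)
(x_3, y_3) = (3844063·29553640695937 + 217·260952·2006231855952, 3844063·2006231855952 + 260952·29553640695937) = (227212113429087499999, 15424163293772565000)

3844063 260952
29553640695937 2006231855952
227212113429087499999 15424163293772565000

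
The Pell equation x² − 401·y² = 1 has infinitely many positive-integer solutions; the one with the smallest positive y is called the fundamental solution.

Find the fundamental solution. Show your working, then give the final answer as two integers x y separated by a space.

[20; 40] for √401; ℓ=1 ⇒ convergent index 1
k=0  a_k=20  p_k/q_k = 20/1
k=1  a_k=40  p_k/q_k = 801/40
→ (801, 40).  Check: 801²=641601, 401·40²=641600, difference 1.

801 40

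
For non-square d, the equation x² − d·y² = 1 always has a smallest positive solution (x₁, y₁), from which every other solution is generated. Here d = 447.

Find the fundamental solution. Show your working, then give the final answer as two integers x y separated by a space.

√447 = [21; 7,42, …], period ℓ=2 (even) → k=1
step 0: (21, 1)  from 21·(1,0) + (0,1)
step 1: (148, 7)  from 7·(21,1) + (1,0)
fundamental: x₁=148, y₁=7  (since 21904 − 447·49 = 1)

148 7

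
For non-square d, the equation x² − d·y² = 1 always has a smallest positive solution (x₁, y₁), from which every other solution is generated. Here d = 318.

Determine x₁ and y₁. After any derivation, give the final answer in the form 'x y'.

d=318: √d = [17; 1,4,1,34] (ℓ=4, even), read p_3/q_3
i=0: a=17 ⇒ p=17, q=1
i=1: a=1 ⇒ p=18, q=1
i=2: a=4 ⇒ p=89, q=5
i=3: a=1 ⇒ p=107, q=6
fundamental: x₁=107, y₁=6  (since 11449 − 318·36 = 1)

107 6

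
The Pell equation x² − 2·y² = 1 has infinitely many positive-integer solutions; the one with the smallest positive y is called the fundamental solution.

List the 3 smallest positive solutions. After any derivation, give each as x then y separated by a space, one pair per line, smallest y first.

√2 = [1; 2, …], period ℓ=1 (odd) → k=1
i=0: a=1 ⇒ p=1, q=1
i=1: a=2 ⇒ p=3, q=2
fundamental: x₁=3, y₁=2  (since 9 − 2·4 = 1)
k=2:  x_2 = 3·3+2·2·2 = 17,  y_2 = 3·2+2·3 = 12
k=3:  x_3 = 3·17+2·2·12 = 99,  y_3 = 3·12+2·17 = 70

3 2
17 12
99 70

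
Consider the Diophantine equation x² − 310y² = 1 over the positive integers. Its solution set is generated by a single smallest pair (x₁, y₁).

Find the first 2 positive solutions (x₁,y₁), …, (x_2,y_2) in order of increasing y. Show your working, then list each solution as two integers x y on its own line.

√310 → a₀=17, period (1,1,1,1,5,…,1,1,34); ℓ=16 even so k=15
a_0=17:  p_0=17·1+0=17,  q_0=17·0+1=1
a_1=1:  p_1=1·17+1=18,  q_1=1·1+0=1
…
a_3=1:  p_3=1·35+18=53,  q_3=1·2+1=3
a_4=1:  p_4=1·53+35=88,  q_4=1·3+2=5
a_5=5:  p_5=5·88+53=493,  q_5=5·5+3=28
a_6=3:  p_6=3·493+88=1567,  q_6=3·28+5=89
…
a_9=1:  p_9=1·5687+2060=7747,  q_9=1·323+117=440
a_10=3:  p_10=3·7747+5687=28928,  q_10=3·440+323=1643
…
a_12=1:  p_12=1·152387+28928=181315,  q_12=1·8655+1643=10298
a_13=1:  p_13=1·181315+152387=333702,  q_13=1·10298+8655=18953
a_14=1:  p_14=1·333702+181315=515017,  q_14=1·18953+10298=29251
a_15=1:  p_15=1·515017+333702=848719,  q_15=1·29251+18953=48204
→ (848719, 48204).  Check: 848719²=720323940961, 310·48204²=720323940960, difference 1.
n=2: (848719,48204)∘(848719,48204) = (848719·848719+310·48204·48204, 848719·48204+48204·848719) = (1440647881921,81823301352)

848719 48204
1440647881921 81823301352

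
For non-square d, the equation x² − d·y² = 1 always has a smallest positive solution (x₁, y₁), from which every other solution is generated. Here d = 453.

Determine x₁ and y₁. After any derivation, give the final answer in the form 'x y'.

1653751 77700

[21; 3,1,1,10,14,10,1,1,3,42] for √453; ℓ=10 ⇒ convergent index 9
step 0: (21, 1)  from 21·(1,0) + (0,1)
step 1: (64, 3)  from 3·(21,1) + (1,0)
step 2: (85, 4)  from 1·(64,3) + (21,1)
step 3: (149, 7)  from 1·(85,4) + (64,3)
step 4: (1575, 74)  from 10·(149,7) + (85,4)
…
step 7: (245764, 11547)  from 1·(223565,10504) + (22199,1043)
step 8: (469329, 22051)  from 1·(245764,11547) + (223565,10504)
step 9: (1653751, 77700)  from 3·(469329,22051) + (245764,11547)
fundamental: x₁=1653751, y₁=77700  (since 2734892370001 − 453·6037290000 = 1)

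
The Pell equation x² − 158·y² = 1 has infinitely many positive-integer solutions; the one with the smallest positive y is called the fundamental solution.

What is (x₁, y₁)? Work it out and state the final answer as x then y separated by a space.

7743 616

d=158: √d = [12; 1,1,3,12,3,1,1,24] (ℓ=8, even), read p_7/q_7
k=0  a_k=12  p_k/q_k = 12/1
…
k=3  a_k=3  p_k/q_k = 88/7
…
k=6  a_k=1  p_k/q_k = 4412/351
k=7  a_k=1  p_k/q_k = 7743/616
→ (7743, 616).  Check: 7743²=59954049, 158·616²=59954048, difference 1.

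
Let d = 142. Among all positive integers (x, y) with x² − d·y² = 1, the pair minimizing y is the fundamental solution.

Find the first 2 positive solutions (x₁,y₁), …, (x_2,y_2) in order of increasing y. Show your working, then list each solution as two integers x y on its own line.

143 12
40897 3432

[11; 1,10,1,22] for √142; ℓ=4 ⇒ convergent index 3
step 0: (11, 1)  from 11·(1,0) + (0,1)
step 1: (12, 1)  from 1·(11,1) + (1,0)
step 2: (131, 11)  from 10·(12,1) + (11,1)
step 3: (143, 12)  from 1·(131,11) + (12,1)
→ (143, 12).  Check: 143²=20449, 142·12²=20448, difference 1.
k=2:  x_2 = 143·143+142·12·12 = 40897,  y_2 = 143·12+12·143 = 3432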